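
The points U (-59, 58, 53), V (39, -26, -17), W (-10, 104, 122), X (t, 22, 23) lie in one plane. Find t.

Coplanarity ⇔ det[UV; UW; UX] = 0.
Expanding, this is linear in t: (-2576)t + (-43792) = 0.
So t = -17.

-17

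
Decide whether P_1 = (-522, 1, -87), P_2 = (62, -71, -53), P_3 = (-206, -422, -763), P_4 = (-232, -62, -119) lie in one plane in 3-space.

The four points are coplanar iff the 3×3 determinant with rows P_1P_2, P_1P_3, P_1P_4 is zero.
Rows: (584, -72, 34), (316, -423, -676), (290, -63, -32).
Expanding along the first row: (584)(-29052) − (-72)(185928) + (34)(102762) = -85644.
Nonzero ⇒ not coplanar.

No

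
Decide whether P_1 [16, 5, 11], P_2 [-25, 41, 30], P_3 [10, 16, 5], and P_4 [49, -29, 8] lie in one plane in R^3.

No

A normal to the plane through P_1, P_2, P_3 is n = P_1P_2 × P_1P_3 = (-425, -360, -235).
The plane has equation n·P = -11185. For P_4: n·P_4 = -12265.
-12265 ≠ -11185, so P_4 is off the plane.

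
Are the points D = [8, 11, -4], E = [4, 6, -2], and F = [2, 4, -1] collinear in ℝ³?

DE = (-4, -5, 2), DF = (-6, -7, 3).
DE × DF = (-1, 0, -2).
The cross product is nonzero, so the points do not lie on one line.

No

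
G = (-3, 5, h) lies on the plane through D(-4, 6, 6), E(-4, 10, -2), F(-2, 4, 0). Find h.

A normal to the plane is n = DE × DF = (-40, -16, -8).
G lies in the plane iff n · DG = 0.
This gives (-8)h + (24) = 0, so h = 3.

3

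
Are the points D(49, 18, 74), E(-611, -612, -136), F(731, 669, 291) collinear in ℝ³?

DE = (-660, -630, -210), DF = (682, 651, 217).
Each component of DF is -31/30 times the corresponding component of DE, so DF = -31/30·DE and the points are collinear.

Yes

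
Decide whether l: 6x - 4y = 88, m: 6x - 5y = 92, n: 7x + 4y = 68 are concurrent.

Yes

Lines aᵢx + bᵢy = cᵢ with pairwise distinct directions are concurrent exactly when det[aᵢ bᵢ cᵢ] = 0.
Here the determinant is 0.
It vanishes, so the lines are concurrent at (12, -4).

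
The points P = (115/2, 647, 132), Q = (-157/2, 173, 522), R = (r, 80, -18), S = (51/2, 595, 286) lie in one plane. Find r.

-21/2

Coplanarity ⇔ det[PQ; PR; PS] = 0.
Expanding, this is linear in r: (52716)r + (553518) = 0.
So r = -21/2.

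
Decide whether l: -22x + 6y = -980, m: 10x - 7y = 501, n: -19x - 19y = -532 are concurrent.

The three lines meet at one point iff the augmented coefficient matrix [aᵢ bᵢ cᵢ] has rank < 3, i.e. its determinant vanishes.
Here the determinant is 0.
It vanishes, so the lines are concurrent at (41, -13).

Yes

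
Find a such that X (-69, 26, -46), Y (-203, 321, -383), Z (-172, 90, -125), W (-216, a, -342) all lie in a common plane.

283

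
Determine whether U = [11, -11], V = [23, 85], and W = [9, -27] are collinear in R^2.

UV = (12, 96), UW = (-2, -16).
Checking proportionality: UW = -1/6·UV, so the vectors are parallel and the points are collinear.

Yes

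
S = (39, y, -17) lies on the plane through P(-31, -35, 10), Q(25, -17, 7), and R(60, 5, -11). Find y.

Coplanarity requires PQ · (PR × PS) = 0.
PQ = (56, 18, -3), PR = (91, 40, -21); the triple product is linear in y with coefficient 903 and constant term -2709.
Setting it to zero: y = 3.

3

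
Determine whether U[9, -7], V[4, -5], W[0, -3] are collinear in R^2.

UV = (-5, 2), UW = (-9, 4).
Twice the signed area of △UVW is (-5)(4) − (2)(-9) = -2.
The area is nonzero, so the three points are not collinear.

No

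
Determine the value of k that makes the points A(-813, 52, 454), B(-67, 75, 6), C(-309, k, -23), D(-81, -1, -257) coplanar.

19

The points are coplanar iff AB · (AC × AD) = 0.
Expanding, this is linear in k: (-202470)k + (3846930) = 0.
So k = 19.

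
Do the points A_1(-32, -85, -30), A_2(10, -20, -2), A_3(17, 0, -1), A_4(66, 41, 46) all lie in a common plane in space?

The four points are coplanar iff the 3×3 determinant with rows A_1A_2, A_1A_3, A_1A_4 is zero.
Rows: (42, 65, 28), (49, 85, 29), (98, 126, 76).
Expanding along the first row: (42)(2806) − (65)(882) + (28)(-2156) = 154.
Nonzero ⇒ not coplanar.

No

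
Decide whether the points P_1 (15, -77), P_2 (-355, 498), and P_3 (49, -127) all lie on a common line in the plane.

P_1P_2 = (-370, 575), P_1P_3 = (34, -50).
det[P_1P_2; P_1P_3] = (-370)(-50) − (575)(34) = -1050.
The determinant is nonzero, so they are not collinear.

No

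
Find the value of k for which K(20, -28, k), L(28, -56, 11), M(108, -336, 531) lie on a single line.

Direction LM = (80, -280, 520). From the x-coordinate of K, the parameter along the line is τ = (20 − 28)/80 = -1/10.
Then k = 11 + (-1/10)·(520) = -41.

-41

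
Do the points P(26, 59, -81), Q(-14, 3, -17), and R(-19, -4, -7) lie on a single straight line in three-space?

PQ = (-40, -56, 64), PR = (-45, -63, 74).
PQ × PR = (-112, 80, 0).
The cross product is nonzero, so the points do not lie on one line.

No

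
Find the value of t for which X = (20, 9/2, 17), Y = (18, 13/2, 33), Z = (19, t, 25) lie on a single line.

Direction XY = (-2, 2, 16). From the x-coordinate of Z, the parameter along the line is τ = (19 − 20)/(-2) = 1/2.
Then t = 9/2 + 1/2·(2) = 11/2.

11/2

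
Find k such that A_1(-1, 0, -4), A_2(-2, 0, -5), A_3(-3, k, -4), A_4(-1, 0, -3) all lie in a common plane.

0

Coplanarity ⇔ det[A_1A_2; A_1A_3; A_1A_4] = 0.
Expanding, this is linear in k: (-1)k + (0) = 0.
So k = 0.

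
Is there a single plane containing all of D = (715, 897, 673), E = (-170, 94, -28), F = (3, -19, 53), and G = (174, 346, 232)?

With D as base: DE = (-885, -803, -701), DF = (-712, -916, -620), DG = (-541, -551, -441).
DF × DG = (62336, 21428, -103244).
DE · (DF × DG) = 0.
The scalar triple product vanishes, so the four points are coplanar.

Yes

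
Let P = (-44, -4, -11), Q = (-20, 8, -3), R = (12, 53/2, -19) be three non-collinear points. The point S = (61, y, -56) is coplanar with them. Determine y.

Coplanarity requires PQ · (PR × PS) = 0.
PQ = (24, 12, 8), PR = (56, 61/2, -8); the triple product is linear in y with coefficient 640 and constant term -35840.
Setting it to zero: y = 56.

56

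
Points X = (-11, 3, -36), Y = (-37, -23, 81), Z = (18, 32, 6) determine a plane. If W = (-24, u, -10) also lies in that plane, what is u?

-10

Coplanarity requires XY · (XZ × XW) = 0.
XY = (-26, -26, 117), XZ = (29, 29, 42); the triple product is linear in u with coefficient 4485 and constant term 44850.
Setting it to zero: u = -10.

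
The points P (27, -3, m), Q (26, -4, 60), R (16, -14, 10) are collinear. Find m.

65

Direction QR = (-10, -10, -50). From the x-coordinate of P, the parameter along the line is τ = (27 − 26)/(-10) = -1/10.
Then m = 60 + (-1/10)·(-50) = 65.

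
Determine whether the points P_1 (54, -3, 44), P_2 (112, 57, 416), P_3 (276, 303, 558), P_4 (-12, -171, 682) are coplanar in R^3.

No

The four points are coplanar iff the 3×3 determinant with rows P_1P_2, P_1P_3, P_1P_4 is zero.
Rows: (58, 60, 372), (222, 306, 514), (-66, -168, 638).
Expanding along the first row: (58)(281580) − (60)(175560) + (372)(-17100) = -563160.
Nonzero ⇒ not coplanar.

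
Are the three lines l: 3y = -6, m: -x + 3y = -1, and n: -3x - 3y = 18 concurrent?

No

Intersecting l and m: solving the 2×2 system gives (x, y) = (-5, -2).
Substitute into n: (-3)(-5) + (-3)(-2) = 21.
But n requires 18 ≠ 21, so the three lines have no common point.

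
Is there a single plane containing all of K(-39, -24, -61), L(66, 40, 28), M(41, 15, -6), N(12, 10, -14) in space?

A normal to the plane through K, L, M is n = KL × KM = (49, 1345, -1025).
The plane has equation n·P = 28334. For N: n·N = 28388.
28388 ≠ 28334, so N is off the plane.

No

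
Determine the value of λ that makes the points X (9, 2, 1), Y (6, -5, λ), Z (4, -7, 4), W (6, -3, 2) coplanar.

6

Coplanarity ⇔ det[XY; XZ; XW] = 0.
Expanding, this is linear in λ: (-2)λ + (12) = 0.
So λ = 6.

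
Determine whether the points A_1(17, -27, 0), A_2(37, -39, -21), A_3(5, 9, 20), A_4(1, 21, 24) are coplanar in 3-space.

A normal to the plane through A_1, A_2, A_3 is n = A_1A_2 × A_1A_3 = (516, -148, 576).
The plane has equation n·P = 12768. For A_4: n·A_4 = 11232.
11232 ≠ 12768, so A_4 is off the plane.

No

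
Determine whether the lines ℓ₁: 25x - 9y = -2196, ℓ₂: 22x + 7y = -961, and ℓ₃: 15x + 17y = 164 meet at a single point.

No

Intersecting ℓ₁ and ℓ₂: solving the 2×2 system gives (x, y) = (-24021/373, 24287/373).
Substitute into ℓ₃: (15)(-24021/373) + (17)(24287/373) = 52564/373.
But ℓ₃ requires 164 ≠ 52564/373, so the three lines have no common point.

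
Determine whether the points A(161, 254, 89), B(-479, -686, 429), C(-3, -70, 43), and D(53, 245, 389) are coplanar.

No

The four points are coplanar iff the 3×3 determinant with rows AB, AC, AD is zero.
Rows: (-640, -940, 340), (-164, -324, -46), (-108, -9, 300).
Expanding along the first row: (-640)(-97614) − (-940)(-54168) + (340)(-33516) = 159600.
Nonzero ⇒ not coplanar.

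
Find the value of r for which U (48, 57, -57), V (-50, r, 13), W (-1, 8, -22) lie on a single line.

-41

Direction UW = (-49, -49, 35). From the x-coordinate of V, the parameter along the line is τ = (-50 − 48)/(-49) = 2.
Then r = 57 + 2·(-49) = -41.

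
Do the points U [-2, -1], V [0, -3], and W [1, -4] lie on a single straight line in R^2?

Yes

UV = (2, -2), UW = (3, -3).
Checking proportionality: UW = 3/2·UV, so the vectors are parallel and the points are collinear.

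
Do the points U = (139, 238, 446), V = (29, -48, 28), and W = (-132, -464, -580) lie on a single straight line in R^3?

UV = (-110, -286, -418), UW = (-271, -702, -1026).
Comparing components 3 and 1: (-418)(-271) − (-110)(-1026) = 418 ≠ 0, so UV and UW are not parallel and the points are not collinear.

No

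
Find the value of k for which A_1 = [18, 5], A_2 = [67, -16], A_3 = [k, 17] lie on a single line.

-10

Collinearity: (A_3 − A_1) must be parallel to (A_2 − A_1) = (49, -21).
Cross-multiplying the components: (k − 18)·(-21) = (12)·(49).
Solving gives k = -10.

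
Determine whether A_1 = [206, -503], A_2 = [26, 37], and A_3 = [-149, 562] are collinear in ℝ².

A_1A_2 = (-180, 540), A_1A_3 = (-355, 1065).
det[A_1A_2; A_1A_3] = (-180)(1065) − (540)(-355) = 0.
The determinant is zero, so the points are collinear.

Yes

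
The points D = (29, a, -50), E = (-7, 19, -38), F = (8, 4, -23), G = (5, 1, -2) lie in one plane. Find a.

The points are coplanar iff DE · (DF × DG) = 0.
Expanding, this is linear in a: (360)a + (1800) = 0.
So a = -5.

-5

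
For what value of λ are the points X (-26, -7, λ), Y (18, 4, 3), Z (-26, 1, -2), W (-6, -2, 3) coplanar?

The points are coplanar iff XY · (XZ × XW) = 0.
Expanding, this is linear in λ: (-192)λ + (576) = 0.
So λ = 3.

3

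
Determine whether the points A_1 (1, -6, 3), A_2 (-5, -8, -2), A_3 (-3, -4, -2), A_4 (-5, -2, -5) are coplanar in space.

Yes

The four points are coplanar iff the 3×3 determinant with rows A_1A_2, A_1A_3, A_1A_4 is zero.
Rows: (-6, -2, -5), (-4, 2, -5), (-6, 4, -8).
Expanding along the first row: (-6)(4) − (-2)(2) + (-5)(-4) = 0.
Zero determinant ⇒ coplanar.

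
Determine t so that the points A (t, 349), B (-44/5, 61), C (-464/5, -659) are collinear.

The three points are collinear iff det[AB; AC] = 0.
This determinant is linear in t: (720)t + (-17856) = 0, so t = 124/5.

124/5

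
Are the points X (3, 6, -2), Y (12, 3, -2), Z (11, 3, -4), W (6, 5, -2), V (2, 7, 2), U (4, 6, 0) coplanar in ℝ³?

Yes

The plane through X, Y, Z has normal n = XY × XZ = (6, 18, -3) and equation n·P = 132.
Checking the remaining points: n·W = 132, n·V = 132, n·U = 132.
All equal 132, so all 6 points lie in one plane.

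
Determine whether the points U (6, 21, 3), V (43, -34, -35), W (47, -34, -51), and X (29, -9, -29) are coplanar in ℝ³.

Yes

With U as base: UV = (37, -55, -38), UW = (41, -55, -54), UX = (23, -30, -32).
UW × UX = (140, 70, 35).
UV · (UW × UX) = 0.
The scalar triple product vanishes, so the four points are coplanar.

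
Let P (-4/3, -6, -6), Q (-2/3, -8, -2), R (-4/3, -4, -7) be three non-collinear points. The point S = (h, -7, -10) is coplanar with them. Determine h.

Coplanarity requires PQ · (PR × PS) = 0.
PQ = (2/3, -2, 4), PR = (0, 2, -1); the triple product is linear in h with coefficient -6 and constant term -14.
Setting it to zero: h = -7/3.

-7/3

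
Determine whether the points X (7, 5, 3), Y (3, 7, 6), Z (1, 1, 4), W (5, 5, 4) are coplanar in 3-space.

Yes

The four points are coplanar iff the 3×3 determinant with rows XY, XZ, XW is zero.
Rows: (-4, 2, 3), (-6, -4, 1), (-2, 0, 1).
Expanding along the first row: (-4)(-4) − (2)(-4) + (3)(-8) = 0.
Zero determinant ⇒ coplanar.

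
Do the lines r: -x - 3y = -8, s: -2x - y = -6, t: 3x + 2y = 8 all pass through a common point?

Intersecting r and s: solving the 2×2 system gives (x, y) = (2, 2).
Substitute into t: (3)(2) + (2)(2) = 10.
But t requires 8 ≠ 10, so the three lines have no common point.

No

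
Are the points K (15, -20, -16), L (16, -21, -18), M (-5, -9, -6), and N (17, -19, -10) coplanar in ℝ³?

Yes

A normal to the plane through K, L, M is n = KL × KM = (12, 30, -9).
The plane has equation n·P = -276. For N: n·N = -276.
Equal, so N lies in the plane and all four are coplanar.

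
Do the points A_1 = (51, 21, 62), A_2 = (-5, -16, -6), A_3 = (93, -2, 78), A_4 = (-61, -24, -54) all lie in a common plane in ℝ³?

A normal to the plane through A_1, A_2, A_3 is n = A_1A_2 × A_1A_3 = (-2156, -1960, 2842).
The plane has equation n·P = 25088. For A_4: n·A_4 = 25088.
Equal, so A_4 lies in the plane and all four are coplanar.

Yes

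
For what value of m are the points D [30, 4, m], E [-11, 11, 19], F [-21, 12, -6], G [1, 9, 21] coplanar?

The points are coplanar iff DE · (DF × DG) = 0.
Expanding, this is linear in m: (-8)m + (160) = 0.
So m = 20.

20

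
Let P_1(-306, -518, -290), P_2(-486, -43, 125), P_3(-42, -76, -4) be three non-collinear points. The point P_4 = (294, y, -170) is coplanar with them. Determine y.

-188

Coplanarity requires P_1P_2 · (P_1P_3 × P_1P_4) = 0.
P_1P_2 = (-180, 475, 415), P_1P_3 = (264, 442, 286); the triple product is linear in y with coefficient 161040 and constant term 30275520.
Setting it to zero: y = -188.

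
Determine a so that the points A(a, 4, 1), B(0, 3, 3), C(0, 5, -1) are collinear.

0

Collinearity requires AB × AC = 0; each component is linear in a.
The y-component gives (-4)a + (0) = 0, so a = 0.
The remaining components then also vanish.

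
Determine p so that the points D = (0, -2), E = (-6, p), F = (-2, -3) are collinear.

-5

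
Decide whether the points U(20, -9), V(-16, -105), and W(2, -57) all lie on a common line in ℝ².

UV = (-36, -96), UW = (-18, -48).
det[UV; UW] = (-36)(-48) − (-96)(-18) = 0.
The determinant is zero, so the points are collinear.

Yes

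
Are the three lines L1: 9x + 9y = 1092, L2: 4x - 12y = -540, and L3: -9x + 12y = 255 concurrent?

No

Intersecting L1 and L2: solving the 2×2 system gives (x, y) = (229/4, 769/12).
Substitute into L3: (-9)(229/4) + (12)(769/12) = 1015/4.
But L3 requires 255 ≠ 1015/4, so the three lines have no common point.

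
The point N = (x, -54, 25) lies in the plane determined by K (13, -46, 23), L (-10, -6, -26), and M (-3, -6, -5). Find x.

A normal to the plane is n = KL × KM = (840, 140, -280).
N lies in the plane iff n · KN = 0.
This gives (840)x + (-12600) = 0, so x = 15.

15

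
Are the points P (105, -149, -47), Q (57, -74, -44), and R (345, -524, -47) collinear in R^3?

No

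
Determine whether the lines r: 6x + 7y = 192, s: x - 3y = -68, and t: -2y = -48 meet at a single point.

Intersecting r and s: solving the 2×2 system gives (x, y) = (4, 24).
Substitute into t: (0)(4) + (-2)(24) = -48.
This equals -48, so (4, 24) lies on all three lines and they are concurrent.

Yes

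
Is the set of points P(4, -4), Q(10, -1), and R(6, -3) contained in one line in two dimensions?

Yes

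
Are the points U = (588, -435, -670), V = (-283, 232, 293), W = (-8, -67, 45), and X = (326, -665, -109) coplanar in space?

No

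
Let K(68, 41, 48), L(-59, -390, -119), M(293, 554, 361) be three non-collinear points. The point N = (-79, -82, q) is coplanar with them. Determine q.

A normal to the plane is n = KL × KM = (-49232, 2176, 31824).
N lies in the plane iff n · KN = 0.
This gives (31824)q + (5441904) = 0, so q = -171.

-171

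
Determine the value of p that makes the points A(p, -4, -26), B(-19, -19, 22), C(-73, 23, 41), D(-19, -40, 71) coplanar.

-13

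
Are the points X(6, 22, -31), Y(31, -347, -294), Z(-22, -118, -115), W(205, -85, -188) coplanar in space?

Yes

A normal to the plane through X, Y, Z is n = XY × XZ = (-5824, 9464, -13832).
The plane has equation n·P = 602056. For W: n·W = 602056.
Equal, so W lies in the plane and all four are coplanar.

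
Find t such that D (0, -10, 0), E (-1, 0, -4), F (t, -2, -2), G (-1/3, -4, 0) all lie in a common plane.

-2/3

The points are coplanar iff DE · (DF × DG) = 0.
Expanding, this is linear in t: (-24)t + (-16) = 0.
So t = -2/3.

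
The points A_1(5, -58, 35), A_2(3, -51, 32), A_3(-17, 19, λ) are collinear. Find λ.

2

Direction A_1A_2 = (-2, 7, -3). From the x-coordinate of A_3, the parameter along the line is τ = (-17 − 5)/(-2) = 11.
Then λ = 35 + 11·(-3) = 2.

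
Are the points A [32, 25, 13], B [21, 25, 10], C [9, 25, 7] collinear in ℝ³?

AB = (-11, 0, -3), AC = (-23, 0, -6).
Comparing components 3 and 1: (-3)(-23) − (-11)(-6) = 3 ≠ 0, so AB and AC are not parallel and the points are not collinear.

No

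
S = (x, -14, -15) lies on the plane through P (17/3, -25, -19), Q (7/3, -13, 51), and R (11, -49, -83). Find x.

11/3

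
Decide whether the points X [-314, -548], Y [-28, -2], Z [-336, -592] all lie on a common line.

No

XY = (286, 546), XZ = (-22, -44).
If collinear, XZ would be a scalar multiple of XY. But (286)·(-44) ≠ (546)·(-22) (difference -572), so they are not parallel; the points are not collinear.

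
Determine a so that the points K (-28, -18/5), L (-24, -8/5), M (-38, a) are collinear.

-43/5

Collinearity: (M − K) must be parallel to (L − K) = (4, 2).
Cross-multiplying the components: (a − (-18/5))·(4) = (-10)·(2).
Solving gives a = -43/5.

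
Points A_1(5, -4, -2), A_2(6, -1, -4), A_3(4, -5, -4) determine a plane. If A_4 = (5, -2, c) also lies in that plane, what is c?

-6

A normal to the plane is n = A_1A_2 × A_1A_3 = (-8, 4, 2).
A_4 lies in the plane iff n · A_1A_4 = 0.
This gives (2)c + (12) = 0, so c = -6.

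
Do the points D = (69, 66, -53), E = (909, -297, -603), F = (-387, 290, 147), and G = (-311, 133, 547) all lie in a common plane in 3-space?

A normal to the plane through D, E, F is n = DE × DF = (50600, 82800, 22632).
The plane has equation n·P = 7756704. For G: n·G = 7655504.
7655504 ≠ 7756704, so G is off the plane.

No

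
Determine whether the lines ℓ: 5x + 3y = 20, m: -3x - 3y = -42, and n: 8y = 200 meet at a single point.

Lines aᵢx + bᵢy = cᵢ with pairwise distinct directions are concurrent exactly when det[aᵢ bᵢ cᵢ] = 0.
Here the determinant is 0.
It vanishes, so the lines are concurrent at (-11, 25).

Yes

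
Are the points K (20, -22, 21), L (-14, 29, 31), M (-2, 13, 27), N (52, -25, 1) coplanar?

Yes

The four points are coplanar iff the 3×3 determinant with rows KL, KM, KN is zero.
Rows: (-34, 51, 10), (-22, 35, 6), (32, -3, -20).
Expanding along the first row: (-34)(-682) − (51)(248) + (10)(-1054) = 0.
Zero determinant ⇒ coplanar.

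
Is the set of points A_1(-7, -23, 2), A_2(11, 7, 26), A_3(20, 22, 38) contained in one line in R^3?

A_1A_2 = (18, 30, 24), A_1A_3 = (27, 45, 36).
A_1A_2 × A_1A_3 = (0, 0, 0).
The cross product vanishes, so the three points are collinear.

Yes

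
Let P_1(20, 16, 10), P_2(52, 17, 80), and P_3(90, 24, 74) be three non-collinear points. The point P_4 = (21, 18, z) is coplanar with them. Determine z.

-18

A normal to the plane is n = P_1P_2 × P_1P_3 = (-496, 2852, 186).
P_4 lies in the plane iff n · P_1P_4 = 0.
This gives (186)z + (3348) = 0, so z = -18.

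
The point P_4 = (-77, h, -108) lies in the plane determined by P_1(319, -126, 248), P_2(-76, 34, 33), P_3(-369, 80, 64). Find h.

88

A normal to the plane is n = P_1P_2 × P_1P_3 = (14850, 75240, 28710).
P_4 lies in the plane iff n · P_1P_4 = 0.
This gives (75240)h + (-6621120) = 0, so h = 88.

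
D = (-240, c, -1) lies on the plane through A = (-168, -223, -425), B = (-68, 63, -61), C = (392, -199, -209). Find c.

165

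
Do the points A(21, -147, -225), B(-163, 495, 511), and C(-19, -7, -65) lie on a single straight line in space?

AB = (-184, 642, 736), AC = (-40, 140, 160).
AB × AC = (-320, 0, -80).
The cross product is nonzero, so the points do not lie on one line.

No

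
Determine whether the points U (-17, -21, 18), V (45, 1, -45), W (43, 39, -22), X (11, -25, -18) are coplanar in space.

Yes

With U as base: UV = (62, 22, -63), UW = (60, 60, -40), UX = (28, -4, -36).
UW × UX = (-2320, 1040, -1920).
UV · (UW × UX) = 0.
The scalar triple product vanishes, so the four points are coplanar.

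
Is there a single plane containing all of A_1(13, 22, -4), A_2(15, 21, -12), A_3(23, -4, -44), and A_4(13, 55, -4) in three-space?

A normal to the plane through A_1, A_2, A_3 is n = A_1A_2 × A_1A_3 = (-168, 0, -42).
The plane has equation n·P = -2016. For A_4: n·A_4 = -2016.
Equal, so A_4 lies in the plane and all four are coplanar.

Yes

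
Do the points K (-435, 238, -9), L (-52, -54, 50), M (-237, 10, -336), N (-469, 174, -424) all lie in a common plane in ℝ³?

The four points are coplanar iff the 3×3 determinant with rows KL, KM, KN is zero.
Rows: (383, -292, 59), (198, -228, -327), (-34, -64, -415).
Expanding along the first row: (383)(73692) − (-292)(-93288) + (59)(-20424) = -221076.
Nonzero ⇒ not coplanar.

No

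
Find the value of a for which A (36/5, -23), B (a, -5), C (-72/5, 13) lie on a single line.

-18/5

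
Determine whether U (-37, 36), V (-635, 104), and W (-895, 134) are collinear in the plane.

UV = (-598, 68), UW = (-858, 98).
det[UV; UW] = (-598)(98) − (68)(-858) = -260.
The determinant is nonzero, so they are not collinear.

No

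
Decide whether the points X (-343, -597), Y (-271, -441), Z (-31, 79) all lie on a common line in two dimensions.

XY = (72, 156), XZ = (312, 676).
Twice the signed area of △XYZ is (72)(676) − (156)(312) = 0.
The triangle is degenerate (zero area), so the points are collinear.

Yes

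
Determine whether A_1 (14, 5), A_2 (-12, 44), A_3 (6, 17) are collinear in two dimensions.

A_1A_2 = (-26, 39), A_1A_3 = (-8, 12).
Checking proportionality: A_1A_3 = 4/13·A_1A_2, so the vectors are parallel and the points are collinear.

Yes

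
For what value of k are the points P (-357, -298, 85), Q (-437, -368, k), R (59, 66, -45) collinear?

110

Collinearity requires PQ × PR = 0; each component is linear in k.
The x-component gives (-364)k + (40040) = 0, so k = 110.
The remaining components then also vanish.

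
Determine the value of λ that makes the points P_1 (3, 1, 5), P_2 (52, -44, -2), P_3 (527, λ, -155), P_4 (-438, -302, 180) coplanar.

The points are coplanar iff P_1P_2 · (P_1P_3 × P_1P_4) = 0.
Expanding, this is linear in λ: (5488)λ + (-318304) = 0.
So λ = 58.

58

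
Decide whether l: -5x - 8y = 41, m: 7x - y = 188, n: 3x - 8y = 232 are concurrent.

No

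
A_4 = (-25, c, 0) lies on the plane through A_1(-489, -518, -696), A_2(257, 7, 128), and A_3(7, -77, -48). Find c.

-23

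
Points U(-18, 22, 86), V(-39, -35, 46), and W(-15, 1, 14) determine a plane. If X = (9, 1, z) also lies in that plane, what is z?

Coplanarity requires UV · (UW × UX) = 0.
UV = (-21, -57, -40), UW = (3, -21, -72); the triple product is linear in z with coefficient 612 and constant term 69768.
Setting it to zero: z = -114.

-114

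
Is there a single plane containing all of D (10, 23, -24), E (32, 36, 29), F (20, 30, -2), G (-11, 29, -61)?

No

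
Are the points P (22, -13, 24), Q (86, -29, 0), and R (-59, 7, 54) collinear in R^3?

No

PQ = (64, -16, -24), PR = (-81, 20, 30).
PQ × PR = (0, 24, -16).
The cross product is nonzero, so the points do not lie on one line.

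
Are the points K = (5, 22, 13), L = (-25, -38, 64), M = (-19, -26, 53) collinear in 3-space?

KL = (-30, -60, 51), KM = (-24, -48, 40).
Comparing components 2 and 3: (-60)(40) − (51)(-48) = 48 ≠ 0, so KL and KM are not parallel and the points are not collinear.

No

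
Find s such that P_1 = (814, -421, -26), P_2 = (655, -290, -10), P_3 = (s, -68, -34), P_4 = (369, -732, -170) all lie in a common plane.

-11

Normal to plane P_1P_2P_4: n = (-13888, -30016, 107744); plane equation n·P = -1469440.
Requiring n·P_3 = -1469440: (-13888)s + (-1622208) = -1469440.
So s = -11.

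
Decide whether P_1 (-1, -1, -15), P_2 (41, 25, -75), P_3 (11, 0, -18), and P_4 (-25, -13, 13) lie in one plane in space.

Yes

With P_1 as base: P_1P_2 = (42, 26, -60), P_1P_3 = (12, 1, -3), P_1P_4 = (-24, -12, 28).
P_1P_3 × P_1P_4 = (-8, -264, -120).
P_1P_2 · (P_1P_3 × P_1P_4) = 0.
The scalar triple product vanishes, so the four points are coplanar.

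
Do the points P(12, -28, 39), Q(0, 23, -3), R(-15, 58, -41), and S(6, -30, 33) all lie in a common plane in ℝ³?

With P as base: PQ = (-12, 51, -42), PR = (-27, 86, -80), PS = (-6, -2, -6).
PR × PS = (-676, 318, 570).
PQ · (PR × PS) = 390.
Since 390 ≠ 0, the four points are not coplanar.

No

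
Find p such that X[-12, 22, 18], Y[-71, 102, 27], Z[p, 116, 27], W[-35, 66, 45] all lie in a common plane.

-82

The points are coplanar iff XY · (XZ × XW) = 0.
Expanding, this is linear in p: (-1764)p + (-144648) = 0.
So p = -82.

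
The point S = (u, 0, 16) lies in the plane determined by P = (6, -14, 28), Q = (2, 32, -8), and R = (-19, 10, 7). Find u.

-6

A normal to the plane is n = PQ × PR = (-102, 816, 1054).
S lies in the plane iff n · PS = 0.
This gives (-102)u + (-612) = 0, so u = -6.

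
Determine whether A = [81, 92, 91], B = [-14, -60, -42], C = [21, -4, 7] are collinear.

AB = (-95, -152, -133), AC = (-60, -96, -84).
AB × AC = (0, 0, 0).
The cross product vanishes, so the three points are collinear.

Yes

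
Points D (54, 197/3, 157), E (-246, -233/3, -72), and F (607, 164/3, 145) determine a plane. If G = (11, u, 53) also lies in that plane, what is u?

Coplanarity requires DE · (DF × DG) = 0.
DE = (-300, -430/3, -229), DF = (553, -11, -12); the triple product is linear in u with coefficient -130237 and constant term 0.
Setting it to zero: u = 0.

0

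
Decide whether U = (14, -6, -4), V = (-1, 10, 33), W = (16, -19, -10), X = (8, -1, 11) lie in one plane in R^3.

No

The four points are coplanar iff the 3×3 determinant with rows UV, UW, UX is zero.
Rows: (-15, 16, 37), (2, -13, -6), (-6, 5, 15).
Expanding along the first row: (-15)(-165) − (16)(-6) + (37)(-68) = 55.
Nonzero ⇒ not coplanar.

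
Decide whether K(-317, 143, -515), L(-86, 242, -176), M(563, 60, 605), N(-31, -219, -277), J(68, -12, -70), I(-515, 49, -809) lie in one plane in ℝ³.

No

The plane through K, L, M has normal n = KL × KM = (139017, 39600, -106293) and equation n·P = 16335306.
Checking the remaining points: n·N = 16461234, n·J = 16418466, n·I = 16337682.
Since n·N = 16461234 ≠ 16335306, N is off the plane and the points are not all coplanar.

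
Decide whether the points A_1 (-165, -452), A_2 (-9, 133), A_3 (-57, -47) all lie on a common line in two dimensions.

Yes

A_1A_2 = (156, 585), A_1A_3 = (108, 405).
det[A_1A_2; A_1A_3] = (156)(405) − (585)(108) = 0.
The determinant is zero, so the points are collinear.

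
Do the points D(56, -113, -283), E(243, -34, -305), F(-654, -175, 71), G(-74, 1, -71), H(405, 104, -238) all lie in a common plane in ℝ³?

No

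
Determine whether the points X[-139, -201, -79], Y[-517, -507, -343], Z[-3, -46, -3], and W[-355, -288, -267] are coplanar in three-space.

A normal to the plane through X, Y, Z is n = XY × XZ = (17664, -7176, -16974).
The plane has equation n·P = 328026. For W: n·W = 328026.
Equal, so W lies in the plane and all four are coplanar.

Yes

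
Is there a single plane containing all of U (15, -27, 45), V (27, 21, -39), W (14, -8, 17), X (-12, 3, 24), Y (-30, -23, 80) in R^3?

The plane through U, V, W has normal n = UV × UW = (252, 420, 276) and equation n·P = 4860.
Checking the remaining points: n·X = 4860, n·Y = 4860.
All equal 4860, so all 5 points lie in one plane.

Yes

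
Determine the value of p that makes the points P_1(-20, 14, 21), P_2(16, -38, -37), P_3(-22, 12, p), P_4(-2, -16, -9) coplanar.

23

Normal to plane P_1P_2P_4: n = (-180, 36, -144); plane equation n·P = 1080.
Requiring n·P_3 = 1080: (-144)p + (4392) = 1080.
So p = 23.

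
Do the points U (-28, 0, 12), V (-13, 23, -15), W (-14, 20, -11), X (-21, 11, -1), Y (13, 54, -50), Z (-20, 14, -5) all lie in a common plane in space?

No

The plane through U, V, W has normal n = UV × UW = (11, -33, -22) and equation n·P = -572.
Checking the remaining points: n·X = -572, n·Y = -539, n·Z = -572.
Since n·Y = -539 ≠ -572, Y is off the plane and the points are not all coplanar.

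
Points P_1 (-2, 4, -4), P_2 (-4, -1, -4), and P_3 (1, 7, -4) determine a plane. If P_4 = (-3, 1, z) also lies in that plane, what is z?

-4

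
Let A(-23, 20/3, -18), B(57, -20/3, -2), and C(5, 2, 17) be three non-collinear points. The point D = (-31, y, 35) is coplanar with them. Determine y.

The plane through A, B, C has equation −392x − 2352y = -6664.
Substituting D: (-2352)y + (12152) = -6664, so y = 8.

8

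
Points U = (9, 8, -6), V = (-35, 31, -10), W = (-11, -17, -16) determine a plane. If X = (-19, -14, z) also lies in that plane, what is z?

-17

Coplanarity requires UV · (UW × UX) = 0.
UV = (-44, 23, -4), UW = (-20, -25, -10); the triple product is linear in z with coefficient 1560 and constant term 26520.
Setting it to zero: z = -17.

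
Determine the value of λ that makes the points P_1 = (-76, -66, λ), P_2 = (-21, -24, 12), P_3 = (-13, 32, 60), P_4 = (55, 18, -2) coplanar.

Coplanarity ⇔ det[P_1P_2; P_1P_3; P_1P_4] = 0.
Expanding, this is linear in λ: (3920)λ + (-43120) = 0.
So λ = 11.

11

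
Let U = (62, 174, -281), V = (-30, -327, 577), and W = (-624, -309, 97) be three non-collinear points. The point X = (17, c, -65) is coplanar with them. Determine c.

39

A normal to the plane is n = UV × UW = (225036, -553812, -299250).
X lies in the plane iff n · UX = 0.
This gives (-553812)c + (21598668) = 0, so c = 39.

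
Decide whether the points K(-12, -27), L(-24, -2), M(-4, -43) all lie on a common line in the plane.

No

KL = (-12, 25), KM = (8, -16).
Twice the signed area of △KLM is (-12)(-16) − (25)(8) = -8.
The area is nonzero, so the three points are not collinear.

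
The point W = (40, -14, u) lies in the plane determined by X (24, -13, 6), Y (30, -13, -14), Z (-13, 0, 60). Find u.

-42

Coplanarity requires XY · (XZ × XW) = 0.
XY = (6, 0, -20), XZ = (-37, 13, 54); the triple product is linear in u with coefficient 78 and constant term 3276.
Setting it to zero: u = -42.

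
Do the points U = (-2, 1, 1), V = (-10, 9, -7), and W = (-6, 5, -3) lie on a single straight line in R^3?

Yes

UV = (-8, 8, -8), UW = (-4, 4, -4).
UV × UW = (0, 0, 0).
The cross product vanishes, so the three points are collinear.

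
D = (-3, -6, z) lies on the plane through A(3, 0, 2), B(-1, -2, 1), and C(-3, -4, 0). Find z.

-1

Coplanarity requires AB · (AC × AD) = 0.
AB = (-4, -2, -1), AC = (-6, -4, -2); the triple product is linear in z with coefficient 4 and constant term 4.
Setting it to zero: z = -1.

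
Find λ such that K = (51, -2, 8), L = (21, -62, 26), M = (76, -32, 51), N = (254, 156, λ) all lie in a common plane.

Coplanarity ⇔ det[KL; KM; KN] = 0.
Expanding, this is linear in λ: (2400)λ + (-158400) = 0.
So λ = 66.

66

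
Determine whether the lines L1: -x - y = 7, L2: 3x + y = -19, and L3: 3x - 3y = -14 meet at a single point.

No

The three lines meet at one point iff the augmented coefficient matrix [aᵢ bᵢ cᵢ] has rank < 3, i.e. its determinant vanishes.
Here the determinant is 2.
Nonzero, so no common point exists.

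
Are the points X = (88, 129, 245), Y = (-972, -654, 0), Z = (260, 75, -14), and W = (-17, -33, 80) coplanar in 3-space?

With X as base: XY = (-1060, -783, -245), XZ = (172, -54, -259), XW = (-105, -162, -165).
XZ × XW = (-33048, 55575, -33534).
XY · (XZ × XW) = -268515.
Since -268515 ≠ 0, the four points are not coplanar.

No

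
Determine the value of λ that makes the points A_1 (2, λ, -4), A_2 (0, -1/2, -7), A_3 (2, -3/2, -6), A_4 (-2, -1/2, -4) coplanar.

Coplanarity ⇔ det[A_1A_2; A_1A_3; A_1A_4] = 0.
Expanding, this is linear in λ: (8)λ + (16) = 0.
So λ = -2.

-2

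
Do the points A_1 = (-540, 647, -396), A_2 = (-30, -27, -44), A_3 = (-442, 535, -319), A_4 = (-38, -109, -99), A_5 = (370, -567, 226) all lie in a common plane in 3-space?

The plane through A_1, A_2, A_3 has normal n = A_1A_2 × A_1A_3 = (-12474, -4774, 8932) and equation n·P = 110110.
Checking the remaining points: n·A_4 = 110110, n·A_5 = 110110.
All equal 110110, so all 5 points lie in one plane.

Yes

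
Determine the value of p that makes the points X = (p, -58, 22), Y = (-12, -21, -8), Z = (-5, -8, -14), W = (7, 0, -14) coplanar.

-5

The points are coplanar iff XY · (XZ × XW) = 0.
Expanding, this is linear in p: (-48)p + (-240) = 0.
So p = -5.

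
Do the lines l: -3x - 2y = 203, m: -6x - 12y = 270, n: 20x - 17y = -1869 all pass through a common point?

Yes

Lines aᵢx + bᵢy = cᵢ with pairwise distinct directions are concurrent exactly when det[aᵢ bᵢ cᵢ] = 0.
Here the determinant is 0.
It vanishes, so the lines are concurrent at (-79, 17).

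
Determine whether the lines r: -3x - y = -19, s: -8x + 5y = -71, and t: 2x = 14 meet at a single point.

No

The three lines meet at one point iff the augmented coefficient matrix [aᵢ bᵢ cᵢ] has rank < 3, i.e. its determinant vanishes.
Here the determinant is 10.
Nonzero, so no common point exists.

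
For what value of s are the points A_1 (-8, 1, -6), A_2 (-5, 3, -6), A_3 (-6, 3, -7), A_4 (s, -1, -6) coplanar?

-11

Coplanarity ⇔ det[A_1A_2; A_1A_3; A_1A_4] = 0.
Expanding, this is linear in s: (-2)s + (-22) = 0.
So s = -11.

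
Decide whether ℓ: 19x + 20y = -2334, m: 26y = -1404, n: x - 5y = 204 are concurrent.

Intersecting ℓ and m: solving the 2×2 system gives (x, y) = (-66, -54).
Substitute into n: (1)(-66) + (-5)(-54) = 204.
This equals 204, so (-66, -54) lies on all three lines and they are concurrent.

Yes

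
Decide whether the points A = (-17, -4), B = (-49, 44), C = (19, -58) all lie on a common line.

AB = (-32, 48), AC = (36, -54).
Twice the signed area of △ABC is (-32)(-54) − (48)(36) = 0.
The triangle is degenerate (zero area), so the points are collinear.

Yes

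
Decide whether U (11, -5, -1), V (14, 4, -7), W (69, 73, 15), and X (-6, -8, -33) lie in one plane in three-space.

Yes

The four points are coplanar iff the 3×3 determinant with rows UV, UW, UX is zero.
Rows: (3, 9, -6), (58, 78, 16), (-17, -3, -32).
Expanding along the first row: (3)(-2448) − (9)(-1584) + (-6)(1152) = 0.
Zero determinant ⇒ coplanar.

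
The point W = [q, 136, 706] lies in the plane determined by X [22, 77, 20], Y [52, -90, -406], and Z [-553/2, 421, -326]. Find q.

115

The plane through X, Y, Z has equation 204326x + 137541y − (79059/2)z = 14295239.
Substituting W: (204326)q + (-9202251) = 14295239, so q = 115.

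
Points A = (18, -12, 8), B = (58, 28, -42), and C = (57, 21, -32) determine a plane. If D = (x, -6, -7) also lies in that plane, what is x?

-12

A normal to the plane is n = AB × AC = (50, -350, -240).
D lies in the plane iff n · AD = 0.
This gives (50)x + (600) = 0, so x = -12.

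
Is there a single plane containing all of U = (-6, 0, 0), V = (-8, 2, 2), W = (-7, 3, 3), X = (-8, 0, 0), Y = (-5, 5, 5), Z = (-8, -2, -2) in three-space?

The plane through U, V, W has normal n = UV × UW = (0, 4, -4) and equation n·P = 0.
Checking the remaining points: n·X = 0, n·Y = 0, n·Z = 0.
All equal 0, so all 6 points lie in one plane.

Yes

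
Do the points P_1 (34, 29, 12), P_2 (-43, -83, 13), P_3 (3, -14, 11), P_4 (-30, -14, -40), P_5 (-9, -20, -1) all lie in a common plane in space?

No

The plane through P_1, P_2, P_3 has normal n = P_1P_2 × P_1P_3 = (155, -108, -161) and equation n·P = 206.
Checking the remaining points: n·P_4 = 3302, n·P_5 = 926.
Since n·P_4 = 3302 ≠ 206, P_4 is off the plane and the points are not all coplanar.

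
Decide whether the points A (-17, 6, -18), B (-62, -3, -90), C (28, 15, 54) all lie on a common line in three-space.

AB = (-45, -9, -72), AC = (45, 9, 72).
Each component of AC is -1 times the corresponding component of AB, so AC = -1·AB and the points are collinear.

Yes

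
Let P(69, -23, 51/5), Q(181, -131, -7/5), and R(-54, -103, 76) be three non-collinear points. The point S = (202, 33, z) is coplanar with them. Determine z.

The plane through P, Q, R has equation −(40172/5)x − (29714/5)y − 22244z = -644578.
Substituting S: (-22244)z + (-9095306/5) = -644578, so z = -264/5.

-264/5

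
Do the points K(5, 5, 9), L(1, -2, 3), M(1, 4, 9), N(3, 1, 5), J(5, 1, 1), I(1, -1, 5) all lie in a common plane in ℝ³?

No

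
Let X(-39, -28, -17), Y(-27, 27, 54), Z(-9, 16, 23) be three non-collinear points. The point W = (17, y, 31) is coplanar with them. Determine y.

36

A normal to the plane is n = XY × XZ = (-924, 1650, -1122).
W lies in the plane iff n · XW = 0.
This gives (1650)y + (-59400) = 0, so y = 36.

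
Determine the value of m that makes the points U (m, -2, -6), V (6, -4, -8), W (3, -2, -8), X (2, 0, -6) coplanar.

5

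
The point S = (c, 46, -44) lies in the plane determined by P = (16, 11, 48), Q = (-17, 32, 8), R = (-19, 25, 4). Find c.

Coplanarity requires PQ · (PR × PS) = 0.
PQ = (-33, 21, -40), PR = (-35, 14, -44); the triple product is linear in c with coefficient -364 and constant term -21112.
Setting it to zero: c = -58.

-58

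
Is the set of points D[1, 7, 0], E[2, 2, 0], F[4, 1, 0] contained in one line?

DE = (1, -5, 0), DF = (3, -6, 0).
DE × DF = (0, 0, 9).
The cross product is nonzero, so the points do not lie on one line.

No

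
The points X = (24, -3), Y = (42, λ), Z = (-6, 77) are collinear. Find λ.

The three points are collinear iff det[XY; XZ] = 0.
This determinant is linear in λ: (30)λ + (1530) = 0, so λ = -51.

-51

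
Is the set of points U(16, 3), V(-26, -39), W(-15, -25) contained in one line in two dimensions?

No

UV = (-42, -42), UW = (-31, -28).
If collinear, UW would be a scalar multiple of UV. But (-42)·(-28) ≠ (-42)·(-31) (difference -126), so they are not parallel; the points are not collinear.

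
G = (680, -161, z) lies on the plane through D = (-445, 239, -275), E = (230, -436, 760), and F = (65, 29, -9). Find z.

A normal to the plane is n = DE × DF = (37800, 348300, 202500).
G lies in the plane iff n · DG = 0.
This gives (202500)z + (-41107500) = 0, so z = 203.

203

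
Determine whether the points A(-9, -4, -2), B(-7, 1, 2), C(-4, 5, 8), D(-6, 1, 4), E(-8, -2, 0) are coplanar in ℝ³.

Yes

The plane through A, B, C has normal n = AB × AC = (14, 0, -7) and equation n·P = -112.
Checking the remaining points: n·D = -112, n·E = -112.
All equal -112, so all 5 points lie in one plane.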